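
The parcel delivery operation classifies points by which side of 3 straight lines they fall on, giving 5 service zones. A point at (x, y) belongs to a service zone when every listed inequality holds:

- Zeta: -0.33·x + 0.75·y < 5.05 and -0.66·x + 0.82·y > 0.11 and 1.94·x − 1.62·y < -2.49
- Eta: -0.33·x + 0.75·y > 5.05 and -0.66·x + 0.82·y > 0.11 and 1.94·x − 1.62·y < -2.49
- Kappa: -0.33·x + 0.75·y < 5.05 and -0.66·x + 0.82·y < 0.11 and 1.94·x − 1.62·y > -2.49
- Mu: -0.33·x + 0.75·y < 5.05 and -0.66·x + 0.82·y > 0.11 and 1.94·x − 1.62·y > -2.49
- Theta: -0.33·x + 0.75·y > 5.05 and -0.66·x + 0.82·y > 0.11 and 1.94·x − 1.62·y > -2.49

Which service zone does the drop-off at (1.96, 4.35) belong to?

-0.33·1.96 + 0.75·4.35 = 2.616, which is < 5.05
-0.66·1.96 + 0.82·4.35 = 2.273, which is > 0.11
1.94·1.96 − 1.62·4.35 = -3.245, which is < -2.49
This sign pattern matches Zeta.

Zeta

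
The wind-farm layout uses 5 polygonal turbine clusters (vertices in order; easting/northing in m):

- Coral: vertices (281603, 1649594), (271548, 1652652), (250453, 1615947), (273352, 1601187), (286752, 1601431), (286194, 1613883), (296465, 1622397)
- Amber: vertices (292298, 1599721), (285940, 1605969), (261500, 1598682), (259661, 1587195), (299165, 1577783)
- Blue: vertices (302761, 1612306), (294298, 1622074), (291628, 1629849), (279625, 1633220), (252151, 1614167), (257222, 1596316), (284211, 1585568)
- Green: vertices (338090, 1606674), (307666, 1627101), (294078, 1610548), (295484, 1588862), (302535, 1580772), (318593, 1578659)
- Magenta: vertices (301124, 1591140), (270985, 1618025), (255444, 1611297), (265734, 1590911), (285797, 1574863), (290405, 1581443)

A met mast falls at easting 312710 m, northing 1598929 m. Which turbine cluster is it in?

Cast a ray rightward from (312710, 1598929). For each polygon, the edges (by vertex number in listed order) whose endpoints lie on opposite sides of northing = 1598929, where each meets that height, and whether that is right or left of the point:
Coral: no edge straddles that height → 0 crossings.
Amber: 2–3 at easting≈262328.4 (left), 5–1 at easting≈292545.9 (left) → 0 crossings.
Blue: 5–6 at easting≈256479.7 (left), 7–1 at easting≈293480.4 (left) → 0 crossings.
Green: 3–4 at easting≈294831.3 (left), 6–1 at easting≈332699.9 (right) → 1 crossing.
Magenta: 1–2 at easting≈292392.3 (left), 3–4 at easting≈261686.8 (left) → 0 crossings.
Only Green has an odd count, so the point is inside Green.

Green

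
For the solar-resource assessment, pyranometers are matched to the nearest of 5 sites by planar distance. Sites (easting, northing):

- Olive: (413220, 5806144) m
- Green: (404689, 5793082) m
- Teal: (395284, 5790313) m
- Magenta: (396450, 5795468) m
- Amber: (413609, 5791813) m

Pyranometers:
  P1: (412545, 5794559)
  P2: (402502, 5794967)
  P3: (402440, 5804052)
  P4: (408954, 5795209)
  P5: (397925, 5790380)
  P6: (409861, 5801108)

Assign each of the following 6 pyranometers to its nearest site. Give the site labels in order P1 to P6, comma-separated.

P1 → Amber (d²=8672612.00)
P2 → Green (d²=8336194.00)
P3 → Magenta (d²=109565156.00)
P4 → Green (d²=22714354.00)
P5 → Teal (d²=6979370.00)
P6 → Olive (d²=36644177.00)

Amber, Green, Magenta, Green, Teal, Olive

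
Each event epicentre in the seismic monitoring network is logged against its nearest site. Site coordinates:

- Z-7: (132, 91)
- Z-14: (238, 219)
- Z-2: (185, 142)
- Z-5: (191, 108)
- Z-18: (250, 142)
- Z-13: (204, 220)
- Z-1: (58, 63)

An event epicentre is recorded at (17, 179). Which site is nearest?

Z-1

Squared distances to each site:
Z-7: 20969.000; Z-14: 50441.000; Z-2: 29593.000; Z-5: 35317.000; Z-18: 55658.000; Z-13: 36650.000; Z-1: 15137.000.
Minimum at Z-1.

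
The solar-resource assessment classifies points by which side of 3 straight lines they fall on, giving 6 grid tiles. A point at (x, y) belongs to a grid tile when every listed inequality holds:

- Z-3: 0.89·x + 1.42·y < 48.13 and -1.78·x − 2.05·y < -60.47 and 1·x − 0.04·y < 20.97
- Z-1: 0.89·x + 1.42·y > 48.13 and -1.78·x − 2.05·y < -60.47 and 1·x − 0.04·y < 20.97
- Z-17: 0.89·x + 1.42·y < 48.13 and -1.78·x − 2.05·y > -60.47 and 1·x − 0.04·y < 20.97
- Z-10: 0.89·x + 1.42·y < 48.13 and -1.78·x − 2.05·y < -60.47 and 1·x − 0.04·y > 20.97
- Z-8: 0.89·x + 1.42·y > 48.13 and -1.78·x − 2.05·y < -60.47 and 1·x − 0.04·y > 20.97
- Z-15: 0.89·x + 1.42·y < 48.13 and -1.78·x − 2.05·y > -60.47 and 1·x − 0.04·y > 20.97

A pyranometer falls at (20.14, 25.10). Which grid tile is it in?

0.89·20.14 + 1.42·25.10 = 53.567, which is > 48.13
-1.78·20.14 − 2.05·25.10 = -87.304, which is < -60.47
1·20.14 − 0.04·25.10 = 19.136, which is < 20.97
This sign pattern matches Z-1.

Z-1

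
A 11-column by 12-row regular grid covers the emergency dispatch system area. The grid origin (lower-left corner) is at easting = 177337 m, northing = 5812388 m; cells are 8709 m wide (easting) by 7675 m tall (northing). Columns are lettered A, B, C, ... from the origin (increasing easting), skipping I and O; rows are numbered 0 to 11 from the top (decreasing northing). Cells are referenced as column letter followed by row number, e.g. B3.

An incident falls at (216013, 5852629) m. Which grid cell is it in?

Column index: ⌊(216013 − 177337) / 8709⌋ = ⌊4.441⌋ = 4 → column E
Row offset from origin: ⌊(5852629 − 5812388) / 7675⌋ = ⌊5.243⌋ = 5 → row 6 (counted from top)

E6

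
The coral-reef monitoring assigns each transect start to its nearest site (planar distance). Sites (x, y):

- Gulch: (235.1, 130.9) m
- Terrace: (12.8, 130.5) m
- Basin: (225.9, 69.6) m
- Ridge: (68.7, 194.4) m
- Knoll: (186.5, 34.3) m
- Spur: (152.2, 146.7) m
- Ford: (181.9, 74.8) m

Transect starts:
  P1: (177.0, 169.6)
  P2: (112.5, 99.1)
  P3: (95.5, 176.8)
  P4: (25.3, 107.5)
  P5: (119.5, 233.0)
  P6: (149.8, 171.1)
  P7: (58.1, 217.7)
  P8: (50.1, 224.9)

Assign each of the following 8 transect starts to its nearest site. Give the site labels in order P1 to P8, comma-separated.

Spur, Spur, Ridge, Terrace, Ridge, Spur, Ridge, Ridge

P1 → Spur (d²=1139.45)
P2 → Spur (d²=3841.85)
P3 → Ridge (d²=1028.00)
P4 → Terrace (d²=685.25)
P5 → Ridge (d²=4070.60)
P6 → Spur (d²=601.12)
P7 → Ridge (d²=655.25)
P8 → Ridge (d²=1276.21)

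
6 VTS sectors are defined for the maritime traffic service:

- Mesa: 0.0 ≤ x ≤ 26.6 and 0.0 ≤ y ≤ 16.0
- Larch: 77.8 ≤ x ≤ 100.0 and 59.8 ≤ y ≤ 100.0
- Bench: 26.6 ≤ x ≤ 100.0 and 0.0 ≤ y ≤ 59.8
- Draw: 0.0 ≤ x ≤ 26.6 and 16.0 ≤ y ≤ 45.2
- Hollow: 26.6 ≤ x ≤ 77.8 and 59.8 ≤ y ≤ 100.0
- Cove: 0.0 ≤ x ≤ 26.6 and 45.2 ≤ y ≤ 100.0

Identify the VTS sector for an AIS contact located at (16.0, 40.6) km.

The point has x = 16.0 and y = 40.6.
Only Draw satisfies 0.0 ≤ x ≤ 26.6 and 16.0 ≤ y ≤ 45.2.

Draw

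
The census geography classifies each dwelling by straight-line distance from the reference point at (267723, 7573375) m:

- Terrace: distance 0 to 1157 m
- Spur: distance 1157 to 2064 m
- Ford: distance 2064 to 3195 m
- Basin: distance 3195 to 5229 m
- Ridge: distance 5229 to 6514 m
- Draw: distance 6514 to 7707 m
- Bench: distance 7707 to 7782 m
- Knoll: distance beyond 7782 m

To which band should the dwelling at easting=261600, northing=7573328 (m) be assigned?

Distance = √((261600−267723)² + (7573328−7573375)²) = √(37491129.000 + 2209.000) = 6123.180 m.
5229 ≤ 6123.180 < 6514 → Ridge.

Ridge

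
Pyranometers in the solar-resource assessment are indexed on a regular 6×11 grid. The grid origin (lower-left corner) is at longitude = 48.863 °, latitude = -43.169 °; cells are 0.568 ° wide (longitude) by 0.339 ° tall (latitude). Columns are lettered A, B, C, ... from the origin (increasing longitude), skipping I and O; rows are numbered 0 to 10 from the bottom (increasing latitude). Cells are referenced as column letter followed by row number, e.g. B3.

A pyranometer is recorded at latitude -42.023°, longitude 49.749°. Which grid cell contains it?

Column index: ⌊(49.749 − 48.863) / 0.568⌋ = ⌊1.560⌋ = 1 → column B
Row offset from origin: ⌊(-42.023 − -43.169) / 0.339⌋ = ⌊3.381⌋ = 3 → row 3

B3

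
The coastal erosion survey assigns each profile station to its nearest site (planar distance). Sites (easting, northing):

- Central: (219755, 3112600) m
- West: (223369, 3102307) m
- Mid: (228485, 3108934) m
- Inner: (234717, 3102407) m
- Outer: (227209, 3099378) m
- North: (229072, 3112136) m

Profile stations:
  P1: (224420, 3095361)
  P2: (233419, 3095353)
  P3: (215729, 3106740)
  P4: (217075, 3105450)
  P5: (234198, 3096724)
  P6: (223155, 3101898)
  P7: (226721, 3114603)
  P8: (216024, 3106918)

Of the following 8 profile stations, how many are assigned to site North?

P1 → Outer
P2 → Inner
P3 → Central
P4 → West
P5 → Inner
P6 → West
P7 → North
P8 → Central
1 of the 8 goes to North.

1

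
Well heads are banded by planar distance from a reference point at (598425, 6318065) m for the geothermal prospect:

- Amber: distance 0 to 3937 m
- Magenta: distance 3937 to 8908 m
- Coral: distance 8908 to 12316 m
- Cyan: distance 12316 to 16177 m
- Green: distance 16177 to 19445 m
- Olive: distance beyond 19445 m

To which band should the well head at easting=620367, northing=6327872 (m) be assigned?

Distance = √((620367−598425)² + (6327872−6318065)²) = √(481451364.000 + 96177249.000) = 24033.905 m.
19445 ≤ 24033.905 < ∞ → Olive.

Olive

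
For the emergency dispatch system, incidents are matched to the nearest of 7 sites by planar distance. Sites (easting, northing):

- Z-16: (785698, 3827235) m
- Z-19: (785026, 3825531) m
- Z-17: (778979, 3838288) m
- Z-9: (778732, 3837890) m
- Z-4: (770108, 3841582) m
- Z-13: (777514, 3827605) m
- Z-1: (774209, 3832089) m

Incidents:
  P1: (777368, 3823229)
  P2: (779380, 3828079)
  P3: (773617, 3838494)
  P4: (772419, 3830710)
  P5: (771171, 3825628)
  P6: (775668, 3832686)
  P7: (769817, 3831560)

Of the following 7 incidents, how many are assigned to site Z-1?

3

P1 → Z-13
P2 → Z-13
P3 → Z-4
P4 → Z-1
P5 → Z-13
P6 → Z-1
P7 → Z-1
3 of the 7 go to Z-1.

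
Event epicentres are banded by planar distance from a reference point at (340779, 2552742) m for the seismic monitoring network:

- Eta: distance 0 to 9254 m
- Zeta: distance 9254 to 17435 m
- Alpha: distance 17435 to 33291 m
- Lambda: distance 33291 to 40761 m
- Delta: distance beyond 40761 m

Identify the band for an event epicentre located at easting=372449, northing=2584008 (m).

Delta

Distance = √((372449−340779)² + (2584008−2552742)²) = √(1002988900.000 + 977562756.000) = 44503.389 m.
40761 ≤ 44503.389 < ∞ → Delta.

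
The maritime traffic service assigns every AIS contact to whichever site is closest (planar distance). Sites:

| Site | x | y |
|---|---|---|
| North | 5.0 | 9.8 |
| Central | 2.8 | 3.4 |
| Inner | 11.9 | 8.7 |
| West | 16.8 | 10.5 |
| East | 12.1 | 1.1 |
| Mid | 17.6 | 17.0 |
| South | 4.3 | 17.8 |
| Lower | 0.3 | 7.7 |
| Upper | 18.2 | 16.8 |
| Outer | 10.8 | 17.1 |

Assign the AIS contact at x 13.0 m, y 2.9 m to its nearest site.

Squared distances to each site:
North: 111.610; Central: 104.290; Inner: 34.850; West: 72.200; East: 4.050; Mid: 219.970; South: 297.700; Lower: 184.330; Upper: 220.250; Outer: 206.480.
Minimum at East.

East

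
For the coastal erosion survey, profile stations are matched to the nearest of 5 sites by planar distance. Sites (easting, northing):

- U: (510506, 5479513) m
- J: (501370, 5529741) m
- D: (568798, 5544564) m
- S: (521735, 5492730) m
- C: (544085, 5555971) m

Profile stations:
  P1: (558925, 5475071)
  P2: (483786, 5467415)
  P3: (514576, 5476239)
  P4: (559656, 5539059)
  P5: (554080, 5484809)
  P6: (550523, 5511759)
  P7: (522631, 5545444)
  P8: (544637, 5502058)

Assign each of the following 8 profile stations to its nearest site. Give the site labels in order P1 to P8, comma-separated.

S, U, U, D, S, S, C, S

P1 → S (d²=1694936381.00)
P2 → U (d²=860320004.00)
P3 → U (d²=27283976.00)
P4 → D (d²=113881189.00)
P5 → S (d²=1108941266.00)
P6 → S (d²=1190851785.00)
P7 → C (d²=571091845.00)
P8 → S (d²=611513188.00)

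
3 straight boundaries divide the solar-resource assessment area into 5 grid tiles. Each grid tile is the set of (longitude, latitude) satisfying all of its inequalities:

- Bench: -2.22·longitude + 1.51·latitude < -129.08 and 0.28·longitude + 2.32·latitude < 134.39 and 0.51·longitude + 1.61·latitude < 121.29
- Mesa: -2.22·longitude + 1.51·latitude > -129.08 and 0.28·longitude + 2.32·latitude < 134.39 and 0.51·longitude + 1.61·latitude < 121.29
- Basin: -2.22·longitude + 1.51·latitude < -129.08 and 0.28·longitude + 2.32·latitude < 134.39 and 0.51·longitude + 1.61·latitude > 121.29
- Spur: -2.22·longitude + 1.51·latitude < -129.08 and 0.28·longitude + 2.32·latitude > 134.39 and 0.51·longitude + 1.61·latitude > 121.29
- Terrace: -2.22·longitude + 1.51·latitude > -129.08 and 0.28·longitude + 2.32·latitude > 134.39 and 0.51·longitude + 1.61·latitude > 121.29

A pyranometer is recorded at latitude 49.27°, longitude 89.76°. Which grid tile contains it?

Terrace

-2.22·89.76 + 1.51·49.27 = -124.870, which is > -129.08
0.28·89.76 + 2.32·49.27 = 139.439, which is > 134.39
0.51·89.76 + 1.61·49.27 = 125.102, which is > 121.29
This sign pattern matches Terrace.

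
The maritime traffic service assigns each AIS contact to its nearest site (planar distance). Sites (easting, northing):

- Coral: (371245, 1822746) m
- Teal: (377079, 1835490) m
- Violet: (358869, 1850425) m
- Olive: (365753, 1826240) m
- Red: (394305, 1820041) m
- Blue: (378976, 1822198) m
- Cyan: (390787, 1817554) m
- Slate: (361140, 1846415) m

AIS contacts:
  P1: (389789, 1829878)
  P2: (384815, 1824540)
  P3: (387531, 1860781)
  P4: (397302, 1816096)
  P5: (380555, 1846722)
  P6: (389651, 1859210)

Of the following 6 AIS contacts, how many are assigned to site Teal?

3

P1 → Red
P2 → Blue
P3 → Teal
P4 → Red
P5 → Teal
P6 → Teal
3 of the 6 go to Teal.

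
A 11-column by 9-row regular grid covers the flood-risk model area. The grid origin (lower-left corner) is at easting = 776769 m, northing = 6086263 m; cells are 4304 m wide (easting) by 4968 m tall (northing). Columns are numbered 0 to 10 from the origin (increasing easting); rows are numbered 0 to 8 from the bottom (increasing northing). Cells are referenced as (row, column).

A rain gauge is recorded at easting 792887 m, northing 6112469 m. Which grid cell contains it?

(5, 3)

Column index: ⌊(792887 − 776769) / 4304⌋ = ⌊3.745⌋ = 3
Row offset from origin: ⌊(6112469 − 6086263) / 4968⌋ = ⌊5.275⌋ = 5 → row 5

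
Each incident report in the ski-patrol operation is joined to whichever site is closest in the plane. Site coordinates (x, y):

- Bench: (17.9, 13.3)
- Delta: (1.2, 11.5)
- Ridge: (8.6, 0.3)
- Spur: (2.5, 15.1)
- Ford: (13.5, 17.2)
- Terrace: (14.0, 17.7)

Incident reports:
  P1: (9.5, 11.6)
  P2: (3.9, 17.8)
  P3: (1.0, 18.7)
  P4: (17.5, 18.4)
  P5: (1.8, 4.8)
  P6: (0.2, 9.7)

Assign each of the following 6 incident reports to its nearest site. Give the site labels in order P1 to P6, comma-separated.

Ford, Spur, Spur, Terrace, Delta, Delta

P1 → Ford (d²=47.36)
P2 → Spur (d²=9.25)
P3 → Spur (d²=15.21)
P4 → Terrace (d²=12.74)
P5 → Delta (d²=45.25)
P6 → Delta (d²=4.24)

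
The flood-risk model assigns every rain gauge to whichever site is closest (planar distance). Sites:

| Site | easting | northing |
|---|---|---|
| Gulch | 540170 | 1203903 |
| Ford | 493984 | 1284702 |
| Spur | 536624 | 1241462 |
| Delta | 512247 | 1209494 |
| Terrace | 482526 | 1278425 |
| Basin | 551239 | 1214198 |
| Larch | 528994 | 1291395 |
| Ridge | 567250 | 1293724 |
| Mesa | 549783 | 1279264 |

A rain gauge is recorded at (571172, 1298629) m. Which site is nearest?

Squared distances to each site:
Gulch: 9934139080.000; Ford: 6151948673.000; Spur: 4461630193.000; Delta: 11417203850.000; Terrace: 8266314932.000; Basin: 7525918250.000; Larch: 1831314440.000; Ridge: 39441109.000; Mesa: 832492546.000.
Minimum at Ridge.

Ridge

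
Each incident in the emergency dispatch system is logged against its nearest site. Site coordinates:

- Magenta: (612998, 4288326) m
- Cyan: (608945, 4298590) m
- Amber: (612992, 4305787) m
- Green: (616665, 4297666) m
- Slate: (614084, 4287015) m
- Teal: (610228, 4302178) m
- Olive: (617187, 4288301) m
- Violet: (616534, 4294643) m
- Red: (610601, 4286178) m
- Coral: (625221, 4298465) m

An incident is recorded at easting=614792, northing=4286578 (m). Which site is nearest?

Slate

Squared distances to each site:
Magenta: 6273940.000; Cyan: 178475553.000; Amber: 372225681.000; Green: 126451873.000; Slate: 692233.000; Teal: 264190096.000; Olive: 8704754.000; Violet: 68078789.000; Red: 17724481.000; Coral: 250064810.000.
Minimum at Slate.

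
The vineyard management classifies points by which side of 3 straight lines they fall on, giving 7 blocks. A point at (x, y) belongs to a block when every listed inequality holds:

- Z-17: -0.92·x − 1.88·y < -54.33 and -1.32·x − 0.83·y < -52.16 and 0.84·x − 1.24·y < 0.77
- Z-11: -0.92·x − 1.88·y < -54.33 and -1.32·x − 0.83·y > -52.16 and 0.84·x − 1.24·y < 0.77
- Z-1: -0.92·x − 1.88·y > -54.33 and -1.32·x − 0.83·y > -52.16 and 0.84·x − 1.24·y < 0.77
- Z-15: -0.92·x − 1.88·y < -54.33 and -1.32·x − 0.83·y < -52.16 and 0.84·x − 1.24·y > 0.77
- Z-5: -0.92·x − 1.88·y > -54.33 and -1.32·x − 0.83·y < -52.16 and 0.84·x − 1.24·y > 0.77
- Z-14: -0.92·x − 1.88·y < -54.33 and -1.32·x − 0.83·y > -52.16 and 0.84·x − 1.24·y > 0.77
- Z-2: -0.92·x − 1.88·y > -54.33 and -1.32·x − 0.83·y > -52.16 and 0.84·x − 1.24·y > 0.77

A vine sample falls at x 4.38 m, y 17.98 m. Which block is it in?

Z-1

-0.92·4.38 − 1.88·17.98 = -37.832, which is > -54.33
-1.32·4.38 − 0.83·17.98 = -20.705, which is > -52.16
0.84·4.38 − 1.24·17.98 = -18.616, which is < 0.77
This sign pattern matches Z-1.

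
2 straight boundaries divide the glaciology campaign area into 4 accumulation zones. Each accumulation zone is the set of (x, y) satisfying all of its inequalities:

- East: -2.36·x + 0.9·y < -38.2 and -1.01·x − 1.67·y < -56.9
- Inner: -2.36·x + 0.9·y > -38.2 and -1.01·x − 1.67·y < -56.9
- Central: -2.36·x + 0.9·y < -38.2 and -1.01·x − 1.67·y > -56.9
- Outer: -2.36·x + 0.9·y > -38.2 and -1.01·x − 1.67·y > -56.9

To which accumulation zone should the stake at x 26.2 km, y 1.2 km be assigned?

-2.36·26.2 + 0.9·1.2 = -60.752, which is < -38.2
-1.01·26.2 − 1.67·1.2 = -28.466, which is > -56.9
This sign pattern matches Central.

Central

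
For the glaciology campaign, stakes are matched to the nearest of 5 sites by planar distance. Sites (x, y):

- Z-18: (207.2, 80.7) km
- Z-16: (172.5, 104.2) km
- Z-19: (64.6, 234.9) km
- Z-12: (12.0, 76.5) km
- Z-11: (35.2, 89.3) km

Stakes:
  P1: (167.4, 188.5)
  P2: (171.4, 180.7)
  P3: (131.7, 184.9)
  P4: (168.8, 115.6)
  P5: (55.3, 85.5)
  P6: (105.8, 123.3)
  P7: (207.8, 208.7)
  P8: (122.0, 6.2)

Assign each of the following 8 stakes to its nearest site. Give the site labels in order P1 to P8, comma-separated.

Z-16, Z-16, Z-19, Z-16, Z-11, Z-16, Z-16, Z-16

P1 → Z-16 (d²=7132.50)
P2 → Z-16 (d²=5853.46)
P3 → Z-19 (d²=7002.41)
P4 → Z-16 (d²=143.65)
P5 → Z-11 (d²=418.45)
P6 → Z-16 (d²=4813.70)
P7 → Z-16 (d²=12166.34)
P8 → Z-16 (d²=12154.25)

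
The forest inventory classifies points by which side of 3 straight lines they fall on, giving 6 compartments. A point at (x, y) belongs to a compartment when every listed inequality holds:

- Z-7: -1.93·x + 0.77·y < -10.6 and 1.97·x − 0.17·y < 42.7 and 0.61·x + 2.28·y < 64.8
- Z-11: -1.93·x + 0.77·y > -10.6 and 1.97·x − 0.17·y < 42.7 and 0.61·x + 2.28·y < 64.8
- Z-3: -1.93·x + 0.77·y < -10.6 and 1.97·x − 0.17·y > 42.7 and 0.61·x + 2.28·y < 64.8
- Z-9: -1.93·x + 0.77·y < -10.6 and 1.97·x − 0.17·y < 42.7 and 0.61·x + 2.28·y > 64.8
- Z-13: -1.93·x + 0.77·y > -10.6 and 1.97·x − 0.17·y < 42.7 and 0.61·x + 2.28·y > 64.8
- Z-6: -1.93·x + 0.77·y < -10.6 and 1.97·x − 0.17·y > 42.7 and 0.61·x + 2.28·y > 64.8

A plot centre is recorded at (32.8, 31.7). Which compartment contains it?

Z-6

-1.93·32.8 + 0.77·31.7 = -38.895, which is < -10.6
1.97·32.8 − 0.17·31.7 = 59.227, which is > 42.7
0.61·32.8 + 2.28·31.7 = 92.284, which is > 64.8
This sign pattern matches Z-6.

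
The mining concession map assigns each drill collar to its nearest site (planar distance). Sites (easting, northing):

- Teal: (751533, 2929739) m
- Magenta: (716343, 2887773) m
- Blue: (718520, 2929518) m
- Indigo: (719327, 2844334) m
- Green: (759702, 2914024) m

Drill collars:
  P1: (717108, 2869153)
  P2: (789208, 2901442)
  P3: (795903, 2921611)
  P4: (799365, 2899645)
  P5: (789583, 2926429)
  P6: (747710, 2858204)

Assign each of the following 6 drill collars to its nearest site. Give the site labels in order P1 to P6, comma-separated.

P1 → Magenta (d²=347289625.00)
P2 → Green (d²=1028910760.00)
P3 → Green (d²=1368074970.00)
P4 → Green (d²=1779909210.00)
P5 → Green (d²=1046758186.00)
P6 → Indigo (d²=997971589.00)

Magenta, Green, Green, Green, Green, Indigo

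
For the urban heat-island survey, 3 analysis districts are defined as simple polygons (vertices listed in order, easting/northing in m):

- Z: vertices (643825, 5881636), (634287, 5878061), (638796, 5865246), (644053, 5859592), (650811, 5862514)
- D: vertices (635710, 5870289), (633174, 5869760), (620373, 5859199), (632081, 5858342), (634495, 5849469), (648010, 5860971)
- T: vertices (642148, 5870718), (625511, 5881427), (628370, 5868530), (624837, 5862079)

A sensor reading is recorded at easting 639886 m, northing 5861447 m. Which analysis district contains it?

Cast a ray rightward from (639886, 5861447). For each polygon, the edges (by vertex number in listed order) whose endpoints lie on opposite sides of northing = 5861447, where each meets that height, and whether that is right or left of the point:
Z: 3–4 at easting≈642328.3 (right), 4–5 at easting≈648343.2 (right) → 2 crossings.
D: 2–3 at easting≈623097.8 (left), 6–1 at easting≈647381.7 (right) → 1 crossing.
T: no edge straddles that height → 0 crossings.
Only D has an odd count, so the point is inside D.

D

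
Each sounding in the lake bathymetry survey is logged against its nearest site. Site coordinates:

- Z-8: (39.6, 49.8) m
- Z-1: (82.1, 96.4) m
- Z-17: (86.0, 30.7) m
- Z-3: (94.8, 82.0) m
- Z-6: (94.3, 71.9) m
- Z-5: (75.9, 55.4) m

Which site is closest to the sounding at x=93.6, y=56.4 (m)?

Squared distances to each site:
Z-8: 2959.560; Z-1: 1732.250; Z-17: 718.250; Z-3: 656.800; Z-6: 240.740; Z-5: 314.290.
Minimum at Z-6.

Z-6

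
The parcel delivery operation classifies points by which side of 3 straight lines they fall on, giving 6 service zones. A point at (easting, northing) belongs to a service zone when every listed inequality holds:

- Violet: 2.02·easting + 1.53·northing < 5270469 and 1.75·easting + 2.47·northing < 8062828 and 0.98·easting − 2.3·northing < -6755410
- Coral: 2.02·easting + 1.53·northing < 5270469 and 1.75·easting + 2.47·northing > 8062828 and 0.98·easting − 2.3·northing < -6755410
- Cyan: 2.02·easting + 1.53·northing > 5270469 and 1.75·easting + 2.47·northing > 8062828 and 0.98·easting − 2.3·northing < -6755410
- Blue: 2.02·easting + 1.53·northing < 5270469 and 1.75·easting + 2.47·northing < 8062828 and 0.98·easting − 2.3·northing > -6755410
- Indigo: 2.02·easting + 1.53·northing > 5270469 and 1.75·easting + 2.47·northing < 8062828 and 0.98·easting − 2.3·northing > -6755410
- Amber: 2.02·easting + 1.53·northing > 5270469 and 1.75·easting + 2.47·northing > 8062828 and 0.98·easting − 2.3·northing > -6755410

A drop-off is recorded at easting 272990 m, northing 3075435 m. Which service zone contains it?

2.02·272990 + 1.53·3075435 = 5256855.350, which is < 5270469
1.75·272990 + 2.47·3075435 = 8074056.950, which is > 8062828
0.98·272990 − 2.3·3075435 = -6805970.300, which is < -6755410
This sign pattern matches Coral.

Coral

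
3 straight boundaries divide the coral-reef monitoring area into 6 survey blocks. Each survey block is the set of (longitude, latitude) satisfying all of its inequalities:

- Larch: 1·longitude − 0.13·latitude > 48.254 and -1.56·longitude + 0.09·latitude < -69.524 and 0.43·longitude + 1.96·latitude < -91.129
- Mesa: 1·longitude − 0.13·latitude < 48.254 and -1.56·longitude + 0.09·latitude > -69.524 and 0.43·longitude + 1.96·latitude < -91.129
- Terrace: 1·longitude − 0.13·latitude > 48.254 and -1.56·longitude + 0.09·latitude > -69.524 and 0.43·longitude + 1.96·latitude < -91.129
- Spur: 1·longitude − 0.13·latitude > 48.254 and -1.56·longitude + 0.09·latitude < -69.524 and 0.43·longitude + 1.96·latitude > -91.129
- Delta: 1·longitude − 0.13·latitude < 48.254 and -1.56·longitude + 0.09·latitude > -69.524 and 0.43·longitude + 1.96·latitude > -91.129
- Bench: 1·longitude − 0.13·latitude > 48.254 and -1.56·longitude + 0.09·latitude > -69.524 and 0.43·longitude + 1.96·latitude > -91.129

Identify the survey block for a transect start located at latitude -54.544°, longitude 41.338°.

Bench

1·41.338 − 0.13·-54.544 = 48.429, which is > 48.254
-1.56·41.338 + 0.09·-54.544 = -69.396, which is > -69.524
0.43·41.338 + 1.96·-54.544 = -89.131, which is > -91.129
This sign pattern matches Bench.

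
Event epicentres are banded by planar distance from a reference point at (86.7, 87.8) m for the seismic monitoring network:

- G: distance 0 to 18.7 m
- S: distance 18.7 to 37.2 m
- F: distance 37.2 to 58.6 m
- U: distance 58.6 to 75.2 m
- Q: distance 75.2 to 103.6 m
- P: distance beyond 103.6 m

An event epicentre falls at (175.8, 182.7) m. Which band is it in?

Distance = √((175.8−86.7)² + (182.7−87.8)²) = √(7938.810 + 9006.010) = 130.172 m.
103.6 ≤ 130.172 < ∞ → P.

P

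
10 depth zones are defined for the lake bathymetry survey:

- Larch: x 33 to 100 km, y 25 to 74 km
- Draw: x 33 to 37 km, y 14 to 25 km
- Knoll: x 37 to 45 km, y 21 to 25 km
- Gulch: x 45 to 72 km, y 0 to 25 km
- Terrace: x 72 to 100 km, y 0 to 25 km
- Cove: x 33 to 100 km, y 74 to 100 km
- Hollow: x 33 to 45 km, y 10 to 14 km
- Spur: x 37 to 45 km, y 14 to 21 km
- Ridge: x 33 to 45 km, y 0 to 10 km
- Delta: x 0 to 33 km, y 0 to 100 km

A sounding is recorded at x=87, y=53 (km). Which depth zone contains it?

Larch

The point has x = 87 and y = 53.
Only Larch satisfies 33 ≤ x ≤ 100 and 25 ≤ y ≤ 74.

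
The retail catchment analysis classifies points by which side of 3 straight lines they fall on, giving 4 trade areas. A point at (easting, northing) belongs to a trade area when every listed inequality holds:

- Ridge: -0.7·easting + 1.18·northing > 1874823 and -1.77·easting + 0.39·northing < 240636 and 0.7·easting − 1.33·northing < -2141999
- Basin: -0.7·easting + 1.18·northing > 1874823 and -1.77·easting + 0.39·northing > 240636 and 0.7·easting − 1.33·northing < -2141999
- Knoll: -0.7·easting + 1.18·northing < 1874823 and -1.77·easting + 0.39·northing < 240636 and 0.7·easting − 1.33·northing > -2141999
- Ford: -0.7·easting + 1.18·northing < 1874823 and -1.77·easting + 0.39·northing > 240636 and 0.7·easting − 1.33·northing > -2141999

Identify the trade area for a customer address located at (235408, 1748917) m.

-0.7·235408 + 1.18·1748917 = 1898936.460, which is > 1874823
-1.77·235408 + 0.39·1748917 = 265405.470, which is > 240636
0.7·235408 − 1.33·1748917 = -2161274.010, which is < -2141999
This sign pattern matches Basin.

Basin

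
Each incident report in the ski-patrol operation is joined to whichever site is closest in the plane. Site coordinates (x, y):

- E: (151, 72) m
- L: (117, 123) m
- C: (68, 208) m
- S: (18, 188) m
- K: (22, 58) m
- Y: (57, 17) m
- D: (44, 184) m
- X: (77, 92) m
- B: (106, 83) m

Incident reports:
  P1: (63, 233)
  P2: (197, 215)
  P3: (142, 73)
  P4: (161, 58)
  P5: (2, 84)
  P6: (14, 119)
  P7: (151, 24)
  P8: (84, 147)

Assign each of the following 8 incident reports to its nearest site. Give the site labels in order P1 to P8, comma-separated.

C, L, E, E, K, K, E, L

P1 → C (d²=650.00)
P2 → L (d²=14864.00)
P3 → E (d²=82.00)
P4 → E (d²=296.00)
P5 → K (d²=1076.00)
P6 → K (d²=3785.00)
P7 → E (d²=2304.00)
P8 → L (d²=1665.00)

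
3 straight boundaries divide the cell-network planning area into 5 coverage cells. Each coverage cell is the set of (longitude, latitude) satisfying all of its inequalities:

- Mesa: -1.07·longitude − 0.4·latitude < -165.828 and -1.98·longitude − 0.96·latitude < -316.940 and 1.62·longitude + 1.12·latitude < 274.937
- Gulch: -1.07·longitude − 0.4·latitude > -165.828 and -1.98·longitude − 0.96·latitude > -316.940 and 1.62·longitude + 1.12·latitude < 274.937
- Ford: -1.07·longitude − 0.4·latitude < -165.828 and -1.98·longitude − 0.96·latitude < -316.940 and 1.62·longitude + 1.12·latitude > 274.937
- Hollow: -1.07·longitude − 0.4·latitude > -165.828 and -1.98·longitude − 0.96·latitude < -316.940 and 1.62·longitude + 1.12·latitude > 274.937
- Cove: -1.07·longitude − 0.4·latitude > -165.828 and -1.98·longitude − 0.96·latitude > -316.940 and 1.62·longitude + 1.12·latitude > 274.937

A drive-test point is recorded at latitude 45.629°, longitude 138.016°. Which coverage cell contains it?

-1.07·138.016 − 0.4·45.629 = -165.929, which is < -165.828
-1.98·138.016 − 0.96·45.629 = -317.076, which is < -316.940
1.62·138.016 + 1.12·45.629 = 274.690, which is < 274.937
This sign pattern matches Mesa.

Mesa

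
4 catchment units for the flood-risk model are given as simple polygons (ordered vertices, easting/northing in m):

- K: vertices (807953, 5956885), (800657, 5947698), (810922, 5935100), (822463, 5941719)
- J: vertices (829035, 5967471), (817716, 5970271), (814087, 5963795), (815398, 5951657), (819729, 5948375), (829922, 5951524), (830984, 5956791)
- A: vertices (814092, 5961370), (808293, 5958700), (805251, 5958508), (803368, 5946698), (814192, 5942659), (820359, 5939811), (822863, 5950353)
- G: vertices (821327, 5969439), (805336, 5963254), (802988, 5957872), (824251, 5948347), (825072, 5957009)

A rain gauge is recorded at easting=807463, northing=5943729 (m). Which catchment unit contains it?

K

Cast a ray rightward from (807463, 5943729). For each polygon, the edges (by vertex number in listed order) whose endpoints lie on opposite sides of northing = 5943729, where each meets that height, and whether that is right or left of the point:
K: 2–3 at easting≈803891.0 (left), 4–1 at easting≈820539.9 (right) → 1 crossing.
J: no edge straddles that height → 0 crossings.
A: 4–5 at easting≈811324.5 (right), 6–7 at easting≈821289.6 (right) → 2 crossings.
G: no edge straddles that height → 0 crossings.
Only K has an odd count, so the point is inside K.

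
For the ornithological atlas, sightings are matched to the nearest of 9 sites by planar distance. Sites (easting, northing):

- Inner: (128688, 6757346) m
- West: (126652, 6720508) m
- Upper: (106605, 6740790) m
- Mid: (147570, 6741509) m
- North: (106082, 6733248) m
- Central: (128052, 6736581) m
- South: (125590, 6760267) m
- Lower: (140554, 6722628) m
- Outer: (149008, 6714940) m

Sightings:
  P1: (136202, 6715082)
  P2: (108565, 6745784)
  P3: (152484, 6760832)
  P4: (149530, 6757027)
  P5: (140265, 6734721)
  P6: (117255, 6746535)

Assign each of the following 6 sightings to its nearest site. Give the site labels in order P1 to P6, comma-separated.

P1 → Lower (d²=75882020.00)
P2 → Upper (d²=28781636.00)
P3 → Mid (d²=397525725.00)
P4 → Mid (d²=244649924.00)
P5 → Mid (d²=99439969.00)
P6 → Upper (d²=146427525.00)

Lower, Upper, Mid, Mid, Mid, Upper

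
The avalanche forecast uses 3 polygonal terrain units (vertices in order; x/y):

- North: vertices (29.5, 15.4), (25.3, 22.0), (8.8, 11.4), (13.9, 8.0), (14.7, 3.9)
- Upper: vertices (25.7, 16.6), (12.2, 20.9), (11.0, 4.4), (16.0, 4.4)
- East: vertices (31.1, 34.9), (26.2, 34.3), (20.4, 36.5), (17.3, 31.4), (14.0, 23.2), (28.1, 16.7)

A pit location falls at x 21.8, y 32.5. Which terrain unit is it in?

East

Cast a ray rightward from (21.8, 32.5). For each polygon, the edges (by vertex number in listed order) whose endpoints lie on opposite sides of y = 32.5, where each meets that height, and whether that is right or left of the point:
North: no edge straddles that height → 0 crossings.
Upper: no edge straddles that height → 0 crossings.
East: 3–4 at x≈17.97 (left), 6–1 at x≈30.70 (right) → 1 crossing.
Only East has an odd count, so the point is inside East.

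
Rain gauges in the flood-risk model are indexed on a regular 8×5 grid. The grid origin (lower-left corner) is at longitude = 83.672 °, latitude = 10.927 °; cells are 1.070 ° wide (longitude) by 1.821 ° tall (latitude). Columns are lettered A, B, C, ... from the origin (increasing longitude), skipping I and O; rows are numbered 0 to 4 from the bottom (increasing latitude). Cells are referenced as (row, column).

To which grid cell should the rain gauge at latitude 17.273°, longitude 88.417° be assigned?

Column index: ⌊(88.417 − 83.672) / 1.070⌋ = ⌊4.435⌋ = 4 → column E
Row offset from origin: ⌊(17.273 − 10.927) / 1.821⌋ = ⌊3.485⌋ = 3 → row 3

(3, E)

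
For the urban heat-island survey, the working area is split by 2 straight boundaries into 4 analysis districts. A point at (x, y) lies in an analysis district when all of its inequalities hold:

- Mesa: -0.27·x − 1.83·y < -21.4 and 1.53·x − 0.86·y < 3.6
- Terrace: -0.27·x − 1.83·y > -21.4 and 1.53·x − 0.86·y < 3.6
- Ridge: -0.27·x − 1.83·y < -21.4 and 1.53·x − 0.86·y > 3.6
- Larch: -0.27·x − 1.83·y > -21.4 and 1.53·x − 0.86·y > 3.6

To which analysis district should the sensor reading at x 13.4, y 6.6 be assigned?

-0.27·13.4 − 1.83·6.6 = -15.696, which is > -21.4
1.53·13.4 − 0.86·6.6 = 14.826, which is > 3.6
This sign pattern matches Larch.

Larch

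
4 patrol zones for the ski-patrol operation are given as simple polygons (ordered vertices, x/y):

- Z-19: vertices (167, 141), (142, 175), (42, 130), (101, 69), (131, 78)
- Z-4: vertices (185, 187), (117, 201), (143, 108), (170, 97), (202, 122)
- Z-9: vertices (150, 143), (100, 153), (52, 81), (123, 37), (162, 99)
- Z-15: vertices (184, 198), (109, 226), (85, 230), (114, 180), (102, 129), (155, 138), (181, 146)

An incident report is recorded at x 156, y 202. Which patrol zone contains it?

Cast a ray rightward from (156, 202). For each polygon, the edges (by vertex number in listed order) whose endpoints lie on opposite sides of y = 202, where each meets that height, and whether that is right or left of the point:
Z-19: no edge straddles that height → 0 crossings.
Z-4: no edge straddles that height → 0 crossings.
Z-9: no edge straddles that height → 0 crossings.
Z-15: 1–2 at x≈173.3 (right), 3–4 at x≈101.2 (left) → 1 crossing.
Only Z-15 has an odd count, so the point is inside Z-15.

Z-15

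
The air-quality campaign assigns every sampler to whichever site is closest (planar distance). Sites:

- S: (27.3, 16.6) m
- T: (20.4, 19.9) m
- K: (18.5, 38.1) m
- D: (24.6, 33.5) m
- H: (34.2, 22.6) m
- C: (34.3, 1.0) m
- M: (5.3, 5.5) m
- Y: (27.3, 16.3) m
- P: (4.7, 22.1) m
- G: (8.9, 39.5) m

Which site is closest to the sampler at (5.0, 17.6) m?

Squared distances to each site:
S: 498.290; T: 242.450; K: 602.500; D: 636.970; H: 877.640; C: 1134.050; M: 146.500; Y: 498.980; P: 20.340; G: 494.820.
Minimum at P.

P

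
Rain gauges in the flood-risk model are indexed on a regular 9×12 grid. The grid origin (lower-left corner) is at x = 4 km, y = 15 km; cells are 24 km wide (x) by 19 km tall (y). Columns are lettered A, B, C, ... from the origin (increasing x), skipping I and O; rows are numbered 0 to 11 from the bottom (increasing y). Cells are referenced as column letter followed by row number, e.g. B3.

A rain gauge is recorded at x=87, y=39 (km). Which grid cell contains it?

Column index: ⌊(87 − 4) / 24⌋ = ⌊3.458⌋ = 3 → column D
Row offset from origin: ⌊(39 − 15) / 19⌋ = ⌊1.263⌋ = 1 → row 1

D1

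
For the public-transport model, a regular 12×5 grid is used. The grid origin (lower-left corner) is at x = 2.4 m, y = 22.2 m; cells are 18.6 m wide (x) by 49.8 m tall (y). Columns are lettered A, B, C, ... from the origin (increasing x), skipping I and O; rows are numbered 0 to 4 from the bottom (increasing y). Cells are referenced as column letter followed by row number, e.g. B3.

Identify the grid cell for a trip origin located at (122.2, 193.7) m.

G3

Column index: ⌊(122.2 − 2.4) / 18.6⌋ = ⌊6.441⌋ = 6 → column G
Row offset from origin: ⌊(193.7 − 22.2) / 49.8⌋ = ⌊3.444⌋ = 3 → row 3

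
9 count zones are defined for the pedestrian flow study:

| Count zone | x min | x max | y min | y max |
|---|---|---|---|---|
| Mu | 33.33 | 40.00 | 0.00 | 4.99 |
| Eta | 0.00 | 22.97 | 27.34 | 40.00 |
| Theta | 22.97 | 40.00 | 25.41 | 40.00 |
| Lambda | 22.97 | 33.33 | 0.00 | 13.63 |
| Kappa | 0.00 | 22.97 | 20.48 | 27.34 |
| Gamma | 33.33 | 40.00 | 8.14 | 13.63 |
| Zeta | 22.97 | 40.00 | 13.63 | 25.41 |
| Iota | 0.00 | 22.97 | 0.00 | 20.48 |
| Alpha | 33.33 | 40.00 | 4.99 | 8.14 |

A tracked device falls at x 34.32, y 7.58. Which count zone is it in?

The point has x = 34.32 and y = 7.58.
Only Alpha satisfies 33.33 ≤ x ≤ 40.00 and 4.99 ≤ y ≤ 8.14.

Alpha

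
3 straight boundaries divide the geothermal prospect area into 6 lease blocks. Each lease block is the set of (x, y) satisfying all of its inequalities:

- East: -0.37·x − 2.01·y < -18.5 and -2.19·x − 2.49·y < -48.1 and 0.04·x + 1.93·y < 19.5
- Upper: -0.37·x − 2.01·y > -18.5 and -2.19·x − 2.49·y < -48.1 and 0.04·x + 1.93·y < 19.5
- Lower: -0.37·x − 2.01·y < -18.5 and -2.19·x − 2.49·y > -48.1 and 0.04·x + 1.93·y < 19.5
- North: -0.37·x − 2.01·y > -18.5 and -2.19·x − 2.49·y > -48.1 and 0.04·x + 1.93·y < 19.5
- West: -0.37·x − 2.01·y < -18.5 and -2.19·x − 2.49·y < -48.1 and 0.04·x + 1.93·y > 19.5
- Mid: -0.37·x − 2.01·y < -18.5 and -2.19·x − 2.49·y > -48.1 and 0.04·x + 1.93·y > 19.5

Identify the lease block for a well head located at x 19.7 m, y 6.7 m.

East

-0.37·19.7 − 2.01·6.7 = -20.756, which is < -18.5
-2.19·19.7 − 2.49·6.7 = -59.826, which is < -48.1
0.04·19.7 + 1.93·6.7 = 13.719, which is < 19.5
This sign pattern matches East.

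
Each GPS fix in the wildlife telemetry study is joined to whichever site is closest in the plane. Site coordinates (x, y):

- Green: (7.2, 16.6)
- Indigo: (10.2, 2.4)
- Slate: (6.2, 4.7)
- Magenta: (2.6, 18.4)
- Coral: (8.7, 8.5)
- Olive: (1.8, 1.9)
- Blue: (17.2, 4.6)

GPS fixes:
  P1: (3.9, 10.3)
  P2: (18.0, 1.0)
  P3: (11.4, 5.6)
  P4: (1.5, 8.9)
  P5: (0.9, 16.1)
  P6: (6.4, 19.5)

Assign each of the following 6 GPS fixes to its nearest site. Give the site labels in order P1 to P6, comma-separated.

Coral, Blue, Indigo, Slate, Magenta, Green

P1 → Coral (d²=26.28)
P2 → Blue (d²=13.60)
P3 → Indigo (d²=11.68)
P4 → Slate (d²=39.73)
P5 → Magenta (d²=8.18)
P6 → Green (d²=9.05)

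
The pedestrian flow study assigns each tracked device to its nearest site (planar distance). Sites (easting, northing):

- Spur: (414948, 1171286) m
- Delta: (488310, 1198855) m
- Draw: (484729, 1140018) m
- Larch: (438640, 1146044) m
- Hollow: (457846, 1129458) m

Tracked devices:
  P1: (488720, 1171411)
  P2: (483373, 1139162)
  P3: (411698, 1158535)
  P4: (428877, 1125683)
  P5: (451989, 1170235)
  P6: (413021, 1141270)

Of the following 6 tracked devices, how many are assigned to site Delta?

1

P1 → Delta
P2 → Draw
P3 → Spur
P4 → Larch
P5 → Larch
P6 → Larch
1 of the 6 goes to Delta.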